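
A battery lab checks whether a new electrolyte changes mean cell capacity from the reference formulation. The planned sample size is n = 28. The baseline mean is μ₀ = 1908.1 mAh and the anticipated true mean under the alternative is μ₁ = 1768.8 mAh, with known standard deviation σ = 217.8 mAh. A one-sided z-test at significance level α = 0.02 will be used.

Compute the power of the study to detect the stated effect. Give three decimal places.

Power ≈ 0.908

Standardized effect: d = |μ₁ − μ₀| / σ = |1768.8 − 1908.1| / 217.8 = 0.6396
Noncentrality parameter: δ = d·√n = 0.6396 × √28 = 3.3843
One-sided α = 0.02 → critical value z_{0.02} = 2.054.
Power = P(Z > 2.054 − δ) = Φ(1.331) = 0.9083.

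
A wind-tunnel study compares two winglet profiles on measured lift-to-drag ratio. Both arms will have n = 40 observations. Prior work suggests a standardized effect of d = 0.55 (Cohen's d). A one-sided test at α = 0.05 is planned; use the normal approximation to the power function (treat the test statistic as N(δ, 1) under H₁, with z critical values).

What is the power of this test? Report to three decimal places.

Power ≈ 0.792

Noncentrality parameter: δ = d·√(n/2) = 0.55 × √(40/2) = 2.4597
Critical value for a one-sided test at α = 0.05: z_α = 1.645.
Power = P(Z > 1.645 − δ) = Φ(0.815) = 0.7924.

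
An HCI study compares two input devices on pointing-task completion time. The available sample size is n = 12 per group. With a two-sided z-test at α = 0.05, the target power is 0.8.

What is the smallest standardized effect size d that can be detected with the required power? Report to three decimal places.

d ≈ 1.144

Required noncentrality: δ = z_{0.025} + z_{0.20} = 1.960 + 0.842 = 2.802.
(Lower-tail contribution to power is negligible for δ > 0.)
δ = d·√(n/2) ⇒ d = δ/√(n/2) = 2.802/√(12/2) = 1.1437.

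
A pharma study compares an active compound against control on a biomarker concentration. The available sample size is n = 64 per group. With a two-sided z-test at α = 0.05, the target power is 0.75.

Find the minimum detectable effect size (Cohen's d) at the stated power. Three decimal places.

Required noncentrality: δ = z_{0.025} + z_{0.25} = 1.960 + 0.674 = 2.634.
(The second rejection-region term Φ(−δ − z_{α/2}) is negligible and dropped.)
δ = d·√(n/2) ⇒ d = δ/√(n/2) = 2.634/√(64/2) = 0.4657.

d ≈ 0.466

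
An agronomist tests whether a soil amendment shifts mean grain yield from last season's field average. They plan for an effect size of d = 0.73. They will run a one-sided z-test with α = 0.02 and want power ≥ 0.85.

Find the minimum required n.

n = 18

Set Φ(δ − 2.054) = 0.85; then δ − 2.054 = Φ⁻¹(0.85) = 1.036, giving δ = 3.090.
δ = d·√n ⇒ n = (δ/d)² = (3.090 / 0.73)² = 17.92.
Rounding up, n = 18.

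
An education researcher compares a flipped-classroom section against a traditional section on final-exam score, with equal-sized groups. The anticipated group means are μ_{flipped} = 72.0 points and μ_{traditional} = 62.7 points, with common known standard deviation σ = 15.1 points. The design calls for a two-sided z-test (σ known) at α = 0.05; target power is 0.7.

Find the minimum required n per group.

n = 33 per group

Standardized effect: d = |μ_{flipped} − μ_{traditional}| / σ = |72.0 − 62.7| / 15.1 = 0.6159
For power 0.7 need Φ(δ − z_{0.025}) = 0.7, so δ = z_{0.025} + z_{0.30} = 1.960 + 0.524 = 2.484.
(The Φ(−δ − z_{α/2}) term is vanishingly small for δ > 0 and is dropped in the standard sample-size formula.)
δ = d·√(n/2) ⇒ n = 2(δ/d)² = 2 × (2.484 / 0.6159)² = 32.54.
Round up to the next whole unit.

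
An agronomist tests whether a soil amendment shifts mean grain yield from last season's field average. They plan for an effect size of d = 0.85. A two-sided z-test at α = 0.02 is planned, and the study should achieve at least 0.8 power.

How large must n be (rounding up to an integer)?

For power 0.8 need Φ(δ − z_{0.01}) = 0.8, so δ = z_{0.01} + z_{0.20} = 2.326 + 0.842 = 3.168.
(Ignoring the negligible lower-tail rejection probability gives the usual closed-form inversion.)
δ = d·√n ⇒ n = (δ/d)² = (3.168 / 0.85)² = 13.89.
Rounding up, n = 14.

n = 14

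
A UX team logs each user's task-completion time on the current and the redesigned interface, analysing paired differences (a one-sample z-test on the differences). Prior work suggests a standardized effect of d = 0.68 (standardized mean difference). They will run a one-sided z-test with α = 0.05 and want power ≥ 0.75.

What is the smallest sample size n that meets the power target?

n = 12

For power 0.75 need Φ(δ − z_{0.05}) = 0.75, so δ = z_{0.05} + z_{0.25} = 1.645 + 0.674 = 2.319.
δ = d·√n ⇒ n = (δ/d)² = (2.319 / 0.68)² = 11.63.
Round up to the next whole unit.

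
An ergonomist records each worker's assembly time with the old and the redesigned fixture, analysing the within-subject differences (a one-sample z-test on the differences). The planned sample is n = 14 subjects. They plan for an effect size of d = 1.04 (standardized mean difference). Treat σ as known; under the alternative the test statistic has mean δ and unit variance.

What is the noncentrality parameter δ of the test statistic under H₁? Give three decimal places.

The noncentrality parameter scales effect size by the design's sample-size factor: δ = d·√n = 1.04 × √14 = 3.8913

δ ≈ 3.891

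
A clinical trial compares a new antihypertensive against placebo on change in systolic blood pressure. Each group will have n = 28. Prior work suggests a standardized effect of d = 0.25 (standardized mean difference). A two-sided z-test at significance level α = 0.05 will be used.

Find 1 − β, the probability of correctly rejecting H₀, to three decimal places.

Noncentrality parameter: δ = d·√(n/2) = 0.25 × √(28/2) = 0.9354
Two-sided α = 0.05 → critical value z_{0.025} = 1.960.
Power = Φ(δ − 1.960) + Φ(−δ − 1.960) = Φ(-1.025) + Φ(-2.895) = 0.1528 + 0.0019 = 0.1547.

Power ≈ 0.155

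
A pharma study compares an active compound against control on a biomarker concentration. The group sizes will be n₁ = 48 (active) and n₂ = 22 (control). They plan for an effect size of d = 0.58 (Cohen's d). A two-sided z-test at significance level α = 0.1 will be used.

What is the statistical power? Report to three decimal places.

Noncentrality parameter: δ = d / √(1/n₁ + 1/n₂) = 0.58 / √(1/48 + 1/22) = 2.2527
Two-sided α = 0.1 → critical value z_{0.05} = 1.645.
Power = Φ(δ − 1.645) + Φ(−δ − 1.645) = Φ(0.608) + Φ(-3.898) = 0.7284 + 0.0000 = 0.7284.

Power ≈ 0.728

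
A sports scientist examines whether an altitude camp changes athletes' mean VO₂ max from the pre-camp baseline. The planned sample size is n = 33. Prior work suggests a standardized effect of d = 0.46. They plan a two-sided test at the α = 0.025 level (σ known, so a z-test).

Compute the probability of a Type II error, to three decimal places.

β ≈ 0.344

Noncentrality parameter: δ = d·√n = 0.46 × √33 = 2.6425
Two-sided α = 0.025 → critical value z_{0.0125} = 2.241.
Power = Φ(δ − 2.241) + Φ(−δ − 2.241) = Φ(0.401) + Φ(-4.884) = 0.6558 + 0.0000 = 0.6558.
Type II error: β = 1 − power = 1 − 0.6558 = 0.3442.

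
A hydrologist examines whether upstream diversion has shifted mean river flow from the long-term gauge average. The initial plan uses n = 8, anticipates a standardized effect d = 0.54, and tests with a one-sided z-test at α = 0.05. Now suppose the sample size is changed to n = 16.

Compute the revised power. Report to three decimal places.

Power ≈ 0.697

With n = 16: δ = d·√n = 0.54 × √16 = 2.1600. Critical value z_{0.05} = 1.645.
Revised power = Φ(δ − 1.645) = Φ(0.515) = 0.6968.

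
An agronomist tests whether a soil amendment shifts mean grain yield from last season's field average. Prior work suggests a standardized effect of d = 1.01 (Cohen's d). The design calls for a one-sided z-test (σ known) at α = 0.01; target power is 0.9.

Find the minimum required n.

n = 13

For power 0.9 need Φ(δ − z_{0.01}) = 0.9, so δ = z_{0.01} + z_{0.10} = 2.326 + 1.282 = 3.608.
δ = d·√n ⇒ n = (δ/d)² = (3.608 / 1.01)² = 12.76.
Rounding up, n = 13.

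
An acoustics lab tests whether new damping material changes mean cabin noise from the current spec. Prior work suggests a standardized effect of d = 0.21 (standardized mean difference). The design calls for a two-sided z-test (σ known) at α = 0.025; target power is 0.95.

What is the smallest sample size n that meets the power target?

For power 0.95 need Φ(δ − z_{0.0125}) = 0.95, so δ = z_{0.0125} + z_{0.05} = 2.241 + 1.645 = 3.886.
(The Φ(−δ − z_{α/2}) term is vanishingly small for δ > 0 and is dropped in the standard sample-size formula.)
δ = d·√n ⇒ n = (δ/d)² = (3.886 / 0.21)² = 342.47.
Rounding up, n = 343.

n = 343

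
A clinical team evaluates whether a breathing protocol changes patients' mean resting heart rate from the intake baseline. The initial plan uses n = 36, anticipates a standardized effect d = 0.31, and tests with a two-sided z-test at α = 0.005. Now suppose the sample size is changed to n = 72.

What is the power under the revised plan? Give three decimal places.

With n = 72: δ = d·√n = 0.31 × √72 = 2.6304. Critical value z_{0.0025} = 2.807.
Revised power = Φ(δ − 2.807) + Φ(−δ − 2.807) = Φ(-0.177) + Φ(-5.437) = 0.4299 + 0.0000 = 0.4299.

Power ≈ 0.430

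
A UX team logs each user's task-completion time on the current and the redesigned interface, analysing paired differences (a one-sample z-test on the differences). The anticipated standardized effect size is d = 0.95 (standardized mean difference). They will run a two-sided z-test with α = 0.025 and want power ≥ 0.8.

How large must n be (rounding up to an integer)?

Set Φ(δ − 2.241) = 0.8; then δ − 2.241 = Φ⁻¹(0.8) = 0.842, giving δ = 3.083.
(For δ > 0 the lower-tail rejection region contributes negligibly to power, so the one-term inversion is standard.)
δ = d·√n ⇒ n = (δ/d)² = (3.083 / 0.95)² = 10.53.
Rounding up, n = 11.

n = 11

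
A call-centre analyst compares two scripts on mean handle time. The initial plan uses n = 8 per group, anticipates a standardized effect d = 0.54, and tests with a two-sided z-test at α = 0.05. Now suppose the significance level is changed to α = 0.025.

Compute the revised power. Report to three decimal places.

δ = d·√(n/2) = 0.54 × √(8/2) = 1.0800 (unchanged). New critical value: z_{0.0125} = 2.241.
Revised power = Φ(δ − 2.241) + Φ(−δ − 2.241) = Φ(-1.161) + Φ(-3.321) = 0.1227 + 0.0004 = 0.1232.

Power ≈ 0.123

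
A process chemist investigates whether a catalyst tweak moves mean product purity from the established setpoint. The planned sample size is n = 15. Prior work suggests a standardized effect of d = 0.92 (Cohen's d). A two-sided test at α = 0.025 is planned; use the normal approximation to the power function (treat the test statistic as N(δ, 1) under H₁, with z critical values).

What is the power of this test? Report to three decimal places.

Noncentrality parameter: λ = d·√n = 0.92 × √15 = 3.5631
Two-sided α = 0.025 → critical value z_{0.0125} = 2.241.
Power = Φ(λ − 2.241) + Φ(−λ − 2.241) = Φ(1.322) + Φ(-5.805) = 0.9069 + 0.0000 = 0.9069.

Power ≈ 0.907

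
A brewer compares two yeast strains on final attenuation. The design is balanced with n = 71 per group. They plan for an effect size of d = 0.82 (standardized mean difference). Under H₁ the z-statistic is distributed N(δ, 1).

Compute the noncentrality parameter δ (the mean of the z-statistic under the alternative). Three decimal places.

δ ≈ 4.886

The noncentrality parameter scales effect size by the design's sample-size factor: δ = d·√(n/2) = 0.82 × √(71/2) = 4.8857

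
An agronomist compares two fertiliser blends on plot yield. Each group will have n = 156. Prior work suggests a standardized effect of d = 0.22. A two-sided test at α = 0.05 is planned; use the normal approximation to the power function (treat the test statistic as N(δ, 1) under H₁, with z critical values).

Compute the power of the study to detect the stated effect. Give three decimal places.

Power ≈ 0.493

Noncentrality parameter: λ = d·√(n/2) = 0.22 × √(156/2) = 1.9430
Critical value for a two-sided test at α = 0.05: z_{α/2} = 1.960.
Power = Φ(λ − 1.960) + Φ(−λ − 1.960) = Φ(-0.017) + Φ(-3.903) = 0.4932 + 0.0000 = 0.4933.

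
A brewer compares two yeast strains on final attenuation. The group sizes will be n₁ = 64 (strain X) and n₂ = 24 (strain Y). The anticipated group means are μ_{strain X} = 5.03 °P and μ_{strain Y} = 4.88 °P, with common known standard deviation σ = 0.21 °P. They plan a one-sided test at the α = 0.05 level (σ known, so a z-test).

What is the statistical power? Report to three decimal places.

Standardized effect: d = |μ_{strain X} − μ_{strain Y}| / σ = |5.03 − 4.88| / 0.21 = 0.7143
Noncentrality parameter: δ = d / √(1/n₁ + 1/n₂) = 0.7143 / √(1/64 + 1/24) = 2.9842
One-sided α = 0.05 → critical value z_{0.05} = 1.645.
Power = P(Z > 1.645 − δ) = Φ(1.339) = 0.9098.

Power ≈ 0.910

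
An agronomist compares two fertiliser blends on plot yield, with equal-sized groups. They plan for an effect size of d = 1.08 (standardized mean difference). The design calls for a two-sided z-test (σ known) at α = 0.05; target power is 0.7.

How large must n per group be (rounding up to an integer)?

For power 0.7 need Φ(δ − z_{0.025}) = 0.7, so δ = z_{0.025} + z_{0.30} = 1.960 + 0.524 = 2.484.
(Ignoring the negligible lower-tail rejection probability gives the usual closed-form inversion.)
δ = d·√(n/2) ⇒ n = 2(δ/d)² = 2 × (2.484 / 1.08)² = 10.58.
Rounding up, n = 11 per group.

n = 11 per group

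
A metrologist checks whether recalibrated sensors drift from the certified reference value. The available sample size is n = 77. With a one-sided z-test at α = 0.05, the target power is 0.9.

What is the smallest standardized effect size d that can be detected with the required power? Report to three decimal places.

d ≈ 0.333

Required noncentrality: δ = z_{0.05} + z_{0.10} = 1.645 + 1.282 = 2.926.
δ = d·√n ⇒ d = δ/√n = 2.926/√77 = 0.3335.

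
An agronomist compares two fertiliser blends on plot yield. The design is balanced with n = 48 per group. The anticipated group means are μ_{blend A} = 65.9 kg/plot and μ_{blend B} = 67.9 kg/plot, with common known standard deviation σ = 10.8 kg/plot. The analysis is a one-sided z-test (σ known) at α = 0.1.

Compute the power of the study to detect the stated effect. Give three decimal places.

Standardized effect: d = |μ_{blend A} − μ_{blend B}| / σ = |65.9 − 67.9| / 10.8 = 0.1852
Noncentrality parameter: δ = d·√(n/2) = 0.1852 × √(48/2) = 0.9072
One-sided α = 0.1 → critical value z_{0.1} = 1.282.
Power = Φ(δ − 1.282) = Φ(-0.374) = 0.3541.

Power ≈ 0.354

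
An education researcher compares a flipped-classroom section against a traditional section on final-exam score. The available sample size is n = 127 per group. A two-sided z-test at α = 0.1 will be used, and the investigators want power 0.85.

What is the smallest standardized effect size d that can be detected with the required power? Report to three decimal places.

d ≈ 0.336

Required noncentrality: δ = z_{0.05} + z_{0.15} = 1.645 + 1.036 = 2.681.
(The second rejection-region term Φ(−δ − z_{α/2}) is negligible and dropped.)
δ = d·√(n/2) ⇒ d = δ/√(n/2) = 2.681/√(127/2) = 0.3365.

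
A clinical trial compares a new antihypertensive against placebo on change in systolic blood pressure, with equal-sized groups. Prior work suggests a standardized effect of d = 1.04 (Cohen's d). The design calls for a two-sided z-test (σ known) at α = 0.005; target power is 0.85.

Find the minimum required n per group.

n = 28 per group

For power 0.85 need Φ(δ − z_{0.0025}) = 0.85, so δ = z_{0.0025} + z_{0.15} = 2.807 + 1.036 = 3.843.
(The Φ(−δ − z_{α/2}) term is vanishingly small for δ > 0 and is dropped in the standard sample-size formula.)
δ = d·√(n/2) ⇒ n = 2(δ/d)² = 2 × (3.843 / 1.04)² = 27.32.
Rounding up, n = 28 per group.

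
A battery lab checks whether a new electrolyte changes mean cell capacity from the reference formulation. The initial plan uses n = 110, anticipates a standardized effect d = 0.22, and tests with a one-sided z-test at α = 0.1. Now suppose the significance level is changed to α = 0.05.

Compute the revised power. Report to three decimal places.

Power ≈ 0.746

δ = d·√n = 0.22 × √110 = 2.3074 (unchanged). New critical value: z_{0.05} = 1.645.
Revised power = Φ(δ − 1.645) = Φ(0.663) = 0.7462.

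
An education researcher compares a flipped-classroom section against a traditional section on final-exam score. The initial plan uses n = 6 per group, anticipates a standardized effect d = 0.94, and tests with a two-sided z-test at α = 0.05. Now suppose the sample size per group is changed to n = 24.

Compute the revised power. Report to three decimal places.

With n = 24 per group: δ = d·√(n/2) = 0.94 × √(24/2) = 3.2563. Critical value z_{0.025} = 1.960.
Revised power = Φ(δ − 1.960) + Φ(−δ − 1.960) = Φ(1.296) + Φ(-5.216) = 0.9026 + 0.0000 = 0.9026.

Power ≈ 0.903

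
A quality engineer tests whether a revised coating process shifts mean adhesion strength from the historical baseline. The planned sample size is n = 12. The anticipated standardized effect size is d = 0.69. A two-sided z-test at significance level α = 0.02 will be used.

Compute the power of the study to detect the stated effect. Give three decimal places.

Noncentrality parameter: δ = d·√n = 0.69 × √12 = 2.3902
Critical value for a two-sided test at α = 0.02: z_{α/2} = 2.326.
Power = Φ(δ − 2.326) + Φ(−δ − 2.326) = Φ(0.064) + Φ(-4.717) = 0.5255 + 0.0000 = 0.5255.

Power ≈ 0.525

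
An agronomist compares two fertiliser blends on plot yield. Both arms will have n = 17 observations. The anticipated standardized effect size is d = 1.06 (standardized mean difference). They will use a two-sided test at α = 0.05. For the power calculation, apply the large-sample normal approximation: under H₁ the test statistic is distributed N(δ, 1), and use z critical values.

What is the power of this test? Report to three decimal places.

Noncentrality parameter: δ = d·√(n/2) = 1.06 × √(17/2) = 3.0904
Two-sided α = 0.05 → critical value z_{0.025} = 1.960.
Power = Φ(δ − 1.960) + Φ(−δ − 1.960) = Φ(1.130) + Φ(-5.050) = 0.8709 + 0.0000 = 0.8709.

Power ≈ 0.871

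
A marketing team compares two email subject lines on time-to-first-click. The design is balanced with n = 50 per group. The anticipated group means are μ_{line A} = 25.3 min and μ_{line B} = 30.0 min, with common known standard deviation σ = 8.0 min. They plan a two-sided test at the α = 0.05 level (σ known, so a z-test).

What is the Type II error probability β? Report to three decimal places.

Standardized effect: d = |μ_{line A} − μ_{line B}| / σ = |25.3 − 30.0| / 8.0 = 0.5875
Noncentrality parameter: λ = d·√(n/2) = 0.5875 × √(50/2) = 2.9375
Critical value for a two-sided test at α = 0.05: z_{α/2} = 1.960.
Power = Φ(λ − 1.960) + Φ(−λ − 1.960) = Φ(0.978) + Φ(-4.897) = 0.8358 + 0.0000 = 0.8358.
Type II error: β = 1 − power = 1 − 0.8358 = 0.1642.

β ≈ 0.164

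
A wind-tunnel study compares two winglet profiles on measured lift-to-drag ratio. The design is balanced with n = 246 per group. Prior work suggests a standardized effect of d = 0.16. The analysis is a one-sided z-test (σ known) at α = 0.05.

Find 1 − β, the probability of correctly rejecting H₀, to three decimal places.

Power ≈ 0.552

Noncentrality parameter: δ = d·√(n/2) = 0.16 × √(246/2) = 1.7745
One-sided α = 0.05 → critical value z_{0.05} = 1.645.
Power = P(Z > 1.645 − δ) = Φ(0.130) = 0.5516.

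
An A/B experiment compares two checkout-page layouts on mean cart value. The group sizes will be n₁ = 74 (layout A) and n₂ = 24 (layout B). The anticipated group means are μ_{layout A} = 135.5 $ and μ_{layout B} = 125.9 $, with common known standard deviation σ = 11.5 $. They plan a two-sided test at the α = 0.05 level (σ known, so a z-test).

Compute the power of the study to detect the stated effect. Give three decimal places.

Standardized effect: d = |μ_{layout A} − μ_{layout B}| / σ = |135.5 − 125.9| / 11.5 = 0.8348
Noncentrality parameter: δ = d / √(1/n₁ + 1/n₂) = 0.8348 / √(1/74 + 1/24) = 3.5537
Critical value for a two-sided test at α = 0.05: z_{α/2} = 1.960.
Power = Φ(δ − 1.960) + Φ(−δ − 1.960) = Φ(1.594) + Φ(-5.514) = 0.9445 + 0.0000 = 0.9445.

Power ≈ 0.945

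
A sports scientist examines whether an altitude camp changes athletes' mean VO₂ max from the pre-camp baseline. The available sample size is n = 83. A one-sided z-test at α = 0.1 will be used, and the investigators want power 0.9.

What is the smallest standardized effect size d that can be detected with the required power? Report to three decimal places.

Need Φ(δ − 1.282) = 0.9, so δ = 1.282 + 1.282 = 2.563.
δ = d·√n ⇒ d = δ/√n = 2.563/√83 = 0.2813.

d ≈ 0.281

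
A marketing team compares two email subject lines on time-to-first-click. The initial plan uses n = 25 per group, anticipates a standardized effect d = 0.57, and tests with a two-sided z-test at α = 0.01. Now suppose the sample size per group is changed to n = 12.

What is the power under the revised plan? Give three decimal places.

Power ≈ 0.119

With n = 12 per group: δ = d·√(n/2) = 0.57 × √(12/2) = 1.3962. Critical value z_{0.005} = 2.576.
Revised power = Φ(δ − 2.576) + Φ(−δ − 2.576) = Φ(-1.180) + Φ(-3.972) = 0.1191 + 0.0000 = 0.1191.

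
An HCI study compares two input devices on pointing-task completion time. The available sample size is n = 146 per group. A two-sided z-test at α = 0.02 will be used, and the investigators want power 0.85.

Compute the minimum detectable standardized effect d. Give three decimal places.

Required noncentrality: δ = z_{0.01} + z_{0.15} = 2.326 + 1.036 = 3.363.
(Lower-tail contribution to power is negligible for δ > 0.)
δ = d·√(n/2) ⇒ d = δ/√(n/2) = 3.363/√(146/2) = 0.3936.

d ≈ 0.394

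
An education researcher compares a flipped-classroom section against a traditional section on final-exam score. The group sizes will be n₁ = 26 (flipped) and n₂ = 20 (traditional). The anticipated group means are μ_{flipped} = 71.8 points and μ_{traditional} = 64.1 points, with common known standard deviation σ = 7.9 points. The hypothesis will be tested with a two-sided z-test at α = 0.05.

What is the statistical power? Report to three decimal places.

Power ≈ 0.906

Standardized effect: d = |μ_{flipped} − μ_{traditional}| / σ = |71.8 − 64.1| / 7.9 = 0.9747
Noncentrality parameter: δ = d / √(1/n₁ + 1/n₂) = 0.9747 / √(1/26 + 1/20) = 3.2771
Two-sided α = 0.05 → critical value z_{0.025} = 1.960.
Power = Φ(δ − 1.960) + Φ(−δ − 1.960) = Φ(1.317) + Φ(-5.237) = 0.9061 + 0.0000 = 0.9061.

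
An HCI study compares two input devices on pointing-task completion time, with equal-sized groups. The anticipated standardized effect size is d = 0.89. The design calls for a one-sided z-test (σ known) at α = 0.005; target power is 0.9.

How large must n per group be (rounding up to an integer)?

Set Φ(δ − 2.576) = 0.9; then δ − 2.576 = Φ⁻¹(0.9) = 1.282, giving δ = 3.857.
δ = d·√(n/2) ⇒ n = 2(δ/d)² = 2 × (3.857 / 0.89)² = 37.57.
Round up to the next whole unit.

n = 38 per group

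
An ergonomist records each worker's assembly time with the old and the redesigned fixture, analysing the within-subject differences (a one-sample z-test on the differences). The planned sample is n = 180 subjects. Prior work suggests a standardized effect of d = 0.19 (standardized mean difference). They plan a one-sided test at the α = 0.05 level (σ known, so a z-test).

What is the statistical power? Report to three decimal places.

Noncentrality parameter: δ = d·√n = 0.19 × √180 = 2.5491
Critical value for a one-sided test at α = 0.05: z_α = 1.645.
Power = P(Z > 1.645 − δ) = Φ(0.904) = 0.8171.

Power ≈ 0.817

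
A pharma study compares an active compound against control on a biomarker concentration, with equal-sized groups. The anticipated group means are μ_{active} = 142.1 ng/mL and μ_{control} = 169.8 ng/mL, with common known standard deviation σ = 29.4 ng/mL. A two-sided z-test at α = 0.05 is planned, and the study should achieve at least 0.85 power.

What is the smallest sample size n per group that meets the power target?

n = 21 per group

Standardized effect: d = |μ_{active} − μ_{control}| / σ = |142.1 − 169.8| / 29.4 = 0.9422
Set Φ(δ − 1.960) = 0.85; then δ − 1.960 = Φ⁻¹(0.85) = 1.036, giving δ = 2.996.
(For δ > 0 the lower-tail rejection region contributes negligibly to power, so the one-term inversion is standard.)
δ = d·√(n/2) ⇒ n = 2(δ/d)² = 2 × (2.996 / 0.9422)² = 20.23.
Round up to the next whole unit.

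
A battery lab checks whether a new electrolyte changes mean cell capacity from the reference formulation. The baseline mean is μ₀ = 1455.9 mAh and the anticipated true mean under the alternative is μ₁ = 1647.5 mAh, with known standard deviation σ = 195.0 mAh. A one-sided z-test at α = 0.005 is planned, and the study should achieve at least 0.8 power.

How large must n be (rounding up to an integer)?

n = 13

Standardized effect: d = |μ₁ − μ₀| / σ = |1647.5 − 1455.9| / 195.0 = 0.9826
Set Φ(δ − 2.576) = 0.8; then δ − 2.576 = Φ⁻¹(0.8) = 0.842, giving δ = 3.417.
δ = d·√n ⇒ n = (δ/d)² = (3.417 / 0.9826)² = 12.10.
Round up to the next whole unit.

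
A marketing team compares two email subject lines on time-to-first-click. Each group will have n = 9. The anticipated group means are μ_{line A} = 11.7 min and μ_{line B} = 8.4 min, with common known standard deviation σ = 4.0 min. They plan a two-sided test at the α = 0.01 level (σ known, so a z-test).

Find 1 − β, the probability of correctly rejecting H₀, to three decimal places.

Standardized effect: d = |μ_{line A} − μ_{line B}| / σ = |11.7 − 8.4| / 4.0 = 0.8250
Noncentrality parameter: δ = d·√(n/2) = 0.8250 × √(9/2) = 1.7501
Two-sided α = 0.01 → critical value z_{0.005} = 2.576.
Power = Φ(δ − 2.576) + Φ(−δ − 2.576) = Φ(-0.826) + Φ(-4.326) = 0.2045 + 0.0000 = 0.2045.

Power ≈ 0.204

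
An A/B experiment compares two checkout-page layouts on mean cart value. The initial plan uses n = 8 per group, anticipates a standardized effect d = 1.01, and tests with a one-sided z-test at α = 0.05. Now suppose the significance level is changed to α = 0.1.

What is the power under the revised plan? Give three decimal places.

δ = d·√(n/2) = 1.01 × √(8/2) = 2.0200 (unchanged). New critical value: z_{0.1} = 1.282.
Revised power = Φ(δ − 1.282) = Φ(0.738) = 0.7699.

Power ≈ 0.770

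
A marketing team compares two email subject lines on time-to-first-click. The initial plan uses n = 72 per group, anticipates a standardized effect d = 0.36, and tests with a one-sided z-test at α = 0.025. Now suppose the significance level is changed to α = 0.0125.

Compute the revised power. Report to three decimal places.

Power ≈ 0.468

δ = d·√(n/2) = 0.36 × √(72/2) = 2.1600 (unchanged). New critical value: z_{0.0125} = 2.241.
Revised power = Φ(δ − 2.241) = Φ(-0.081) = 0.4676.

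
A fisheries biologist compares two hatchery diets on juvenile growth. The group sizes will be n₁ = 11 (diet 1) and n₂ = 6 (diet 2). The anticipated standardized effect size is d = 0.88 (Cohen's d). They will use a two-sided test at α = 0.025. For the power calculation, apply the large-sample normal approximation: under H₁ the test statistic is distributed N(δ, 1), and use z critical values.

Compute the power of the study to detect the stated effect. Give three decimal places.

Power ≈ 0.306

Noncentrality parameter: δ = d / √(1/n₁ + 1/n₂) = 0.88 / √(1/11 + 1/6) = 1.7339
Critical value for a two-sided test at α = 0.025: z_{α/2} = 2.241.
Power = Φ(δ − 2.241) + Φ(−δ − 2.241) = Φ(-0.507) + Φ(-3.975) = 0.3059 + 0.0000 = 0.3059.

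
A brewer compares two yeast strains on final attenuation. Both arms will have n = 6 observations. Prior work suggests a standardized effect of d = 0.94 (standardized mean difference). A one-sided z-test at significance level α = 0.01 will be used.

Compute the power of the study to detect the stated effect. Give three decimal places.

Power ≈ 0.243

Noncentrality parameter: δ = d·√(n/2) = 0.94 × √(6/2) = 1.6281
One-sided α = 0.01 → critical value z_{0.01} = 2.326.
Power = Φ(δ − 2.326) = Φ(-0.698) = 0.2425.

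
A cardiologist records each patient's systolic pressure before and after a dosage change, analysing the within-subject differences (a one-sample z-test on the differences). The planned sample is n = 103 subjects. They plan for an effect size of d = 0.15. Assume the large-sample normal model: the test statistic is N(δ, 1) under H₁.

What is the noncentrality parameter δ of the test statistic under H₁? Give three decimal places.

δ ≈ 1.522

δ = d·√n = 0.15 × √103 = 1.5223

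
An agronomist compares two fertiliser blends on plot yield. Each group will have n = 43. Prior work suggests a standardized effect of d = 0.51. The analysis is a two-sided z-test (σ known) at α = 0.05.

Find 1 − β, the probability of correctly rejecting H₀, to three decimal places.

Noncentrality parameter: δ = d·√(n/2) = 0.51 × √(43/2) = 2.3648
Two-sided α = 0.05 → critical value z_{0.025} = 1.960.
Power = Φ(δ − 1.960) + Φ(−δ − 1.960) = Φ(0.405) + Φ(-4.325) = 0.6572 + 0.0000 = 0.6572.

Power ≈ 0.657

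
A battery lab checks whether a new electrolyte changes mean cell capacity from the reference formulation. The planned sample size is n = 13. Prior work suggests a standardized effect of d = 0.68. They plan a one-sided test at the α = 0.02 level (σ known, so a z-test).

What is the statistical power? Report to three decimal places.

Power ≈ 0.655

Noncentrality parameter: δ = d·√n = 0.68 × √13 = 2.4518
One-sided α = 0.02 → critical value z_{0.02} = 2.054.
Power = Φ(δ − 2.054) = Φ(0.398) = 0.6547.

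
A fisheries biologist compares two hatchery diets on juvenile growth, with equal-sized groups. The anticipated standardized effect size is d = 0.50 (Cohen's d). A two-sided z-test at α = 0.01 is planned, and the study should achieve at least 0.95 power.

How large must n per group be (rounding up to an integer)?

For power 0.95 need Φ(δ − z_{0.005}) = 0.95, so δ = z_{0.005} + z_{0.05} = 2.576 + 1.645 = 4.221.
(For δ > 0 the lower-tail rejection region contributes negligibly to power, so the one-term inversion is standard.)
δ = d·√(n/2) ⇒ n = 2(δ/d)² = 2 × (4.221 / 0.50)² = 142.51.
Rounding up, n = 143 per group.

n = 143 per group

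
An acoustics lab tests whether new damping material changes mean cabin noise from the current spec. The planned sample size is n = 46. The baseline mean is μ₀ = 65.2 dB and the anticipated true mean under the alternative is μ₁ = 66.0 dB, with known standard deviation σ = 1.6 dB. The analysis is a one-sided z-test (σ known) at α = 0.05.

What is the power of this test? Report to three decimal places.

Standardized effect: d = |μ₁ − μ₀| / σ = |66.0 − 65.2| / 1.6 = 0.5000
Noncentrality parameter: δ = d·√n = 0.5000 × √46 = 3.3912
Critical value for a one-sided test at α = 0.05: z_α = 1.645.
Power = Φ(δ − 1.645) = Φ(1.746) = 0.9596.

Power ≈ 0.960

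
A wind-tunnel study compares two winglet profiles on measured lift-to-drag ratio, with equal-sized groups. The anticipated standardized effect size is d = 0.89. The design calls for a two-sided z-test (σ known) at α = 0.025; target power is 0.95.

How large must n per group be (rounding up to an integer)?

n = 39 per group

For power 0.95 need Φ(δ − z_{0.0125}) = 0.95, so δ = z_{0.0125} + z_{0.05} = 2.241 + 1.645 = 3.886.
(Ignoring the negligible lower-tail rejection probability gives the usual closed-form inversion.)
δ = d·√(n/2) ⇒ n = 2(δ/d)² = 2 × (3.886 / 0.89)² = 38.13.
Rounding up, n = 39 per group.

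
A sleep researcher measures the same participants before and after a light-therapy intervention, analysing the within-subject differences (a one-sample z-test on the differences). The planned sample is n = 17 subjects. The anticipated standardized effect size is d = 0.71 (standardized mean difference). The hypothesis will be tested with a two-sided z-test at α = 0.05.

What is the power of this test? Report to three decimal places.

Power ≈ 0.833

Noncentrality parameter: δ = d·√n = 0.71 × √17 = 2.9274
Critical value for a two-sided test at α = 0.05: z_{α/2} = 1.960.
Power = Φ(δ − 1.960) + Φ(−δ − 1.960) = Φ(0.967) + Φ(-4.887) = 0.8333 + 0.0000 = 0.8333.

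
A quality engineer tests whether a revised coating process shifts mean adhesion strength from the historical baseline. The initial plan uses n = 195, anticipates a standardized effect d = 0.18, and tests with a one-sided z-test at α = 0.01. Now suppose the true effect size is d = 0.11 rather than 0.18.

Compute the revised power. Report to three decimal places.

With d = 0.11: δ = d·√n = 0.11 × √195 = 1.5361. Critical value z_{0.01} = 2.326.
Revised power = Φ(δ − 2.326) = Φ(-0.790) = 0.2147.

Power ≈ 0.215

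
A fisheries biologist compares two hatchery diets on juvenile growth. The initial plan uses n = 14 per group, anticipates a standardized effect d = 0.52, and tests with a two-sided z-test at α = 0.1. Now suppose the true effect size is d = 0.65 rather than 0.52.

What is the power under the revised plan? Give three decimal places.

Power ≈ 0.530

With d = 0.65: δ = d·√(n/2) = 0.65 × √(14/2) = 1.7197. Critical value z_{0.05} = 1.645.
Revised power = Φ(δ − 1.645) + Φ(−δ − 1.645) = Φ(0.075) + Φ(-3.365) = 0.5298 + 0.0004 = 0.5302.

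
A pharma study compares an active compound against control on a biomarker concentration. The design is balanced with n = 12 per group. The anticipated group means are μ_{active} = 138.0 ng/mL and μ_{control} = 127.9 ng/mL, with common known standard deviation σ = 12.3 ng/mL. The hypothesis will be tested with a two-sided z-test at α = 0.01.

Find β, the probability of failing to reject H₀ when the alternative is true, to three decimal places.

Standardized effect: d = |μ_{active} − μ_{control}| / σ = |138.0 − 127.9| / 12.3 = 0.8211
Noncentrality parameter: δ = d·√(n/2) = 0.8211 × √(12/2) = 2.0114
Critical value for a two-sided test at α = 0.01: z_{α/2} = 2.576.
Power = Φ(δ − 2.576) + Φ(−δ − 2.576) = Φ(-0.564) + Φ(-4.587) = 0.2862 + 0.0000 = 0.2862.
Type II error: β = 1 − power = 1 − 0.2862 = 0.7138.

β ≈ 0.714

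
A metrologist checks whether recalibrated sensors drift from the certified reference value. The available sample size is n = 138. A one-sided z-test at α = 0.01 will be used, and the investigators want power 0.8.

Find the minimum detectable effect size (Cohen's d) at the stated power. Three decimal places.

Required noncentrality: δ = z_{0.01} + z_{0.20} = 2.326 + 0.842 = 3.168.
δ = d·√n ⇒ d = δ/√n = 3.168/√138 = 0.2697.

d ≈ 0.270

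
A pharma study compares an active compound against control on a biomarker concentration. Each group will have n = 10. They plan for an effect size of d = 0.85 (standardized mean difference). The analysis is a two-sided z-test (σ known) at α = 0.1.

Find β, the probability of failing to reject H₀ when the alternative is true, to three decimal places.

Noncentrality parameter: δ = d·√(n/2) = 0.85 × √(10/2) = 1.9007
Two-sided α = 0.1 → critical value z_{0.05} = 1.645.
Power = Φ(δ − 1.645) + Φ(−δ − 1.645) = Φ(0.256) + Φ(-3.546) = 0.6009 + 0.0002 = 0.6011.
Type II error: β = 1 − power = 1 − 0.6011 = 0.3989.

β ≈ 0.399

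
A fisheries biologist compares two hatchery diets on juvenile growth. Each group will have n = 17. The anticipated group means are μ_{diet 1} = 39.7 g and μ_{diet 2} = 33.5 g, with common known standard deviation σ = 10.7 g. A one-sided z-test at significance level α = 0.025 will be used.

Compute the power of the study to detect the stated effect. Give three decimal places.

Power ≈ 0.393

Standardized effect: d = |μ_{diet 1} − μ_{diet 2}| / σ = |39.7 − 33.5| / 10.7 = 0.5794
Noncentrality parameter: δ = d·√(n/2) = 0.5794 × √(17/2) = 1.6893
Critical value for a one-sided test at α = 0.025: z_α = 1.960.
Power = Φ(δ − 1.960) = Φ(-0.271) = 0.3933.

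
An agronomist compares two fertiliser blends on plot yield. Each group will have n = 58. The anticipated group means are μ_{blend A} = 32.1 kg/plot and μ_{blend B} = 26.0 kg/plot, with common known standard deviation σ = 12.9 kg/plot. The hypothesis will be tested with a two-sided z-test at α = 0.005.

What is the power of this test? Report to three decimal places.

Power ≈ 0.397

Standardized effect: d = |μ_{blend A} − μ_{blend B}| / σ = |32.1 − 26.0| / 12.9 = 0.4729
Noncentrality parameter: δ = d·√(n/2) = 0.4729 × √(58/2) = 2.5465
Two-sided α = 0.005 → critical value z_{0.0025} = 2.807.
Power = Φ(δ − 2.807) + Φ(−δ − 2.807) = Φ(-0.261) + Φ(-5.354) = 0.3972 + 0.0000 = 0.3972.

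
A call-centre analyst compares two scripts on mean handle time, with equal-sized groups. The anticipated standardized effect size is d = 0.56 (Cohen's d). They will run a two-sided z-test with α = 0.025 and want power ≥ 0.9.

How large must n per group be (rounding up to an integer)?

Set Φ(δ − 2.241) = 0.9; then δ − 2.241 = Φ⁻¹(0.9) = 1.282, giving δ = 3.523.
(For δ > 0 the lower-tail rejection region contributes negligibly to power, so the one-term inversion is standard.)
δ = d·√(n/2) ⇒ n = 2(δ/d)² = 2 × (3.523 / 0.56)² = 79.15.
Round up to the next whole unit.

n = 80 per group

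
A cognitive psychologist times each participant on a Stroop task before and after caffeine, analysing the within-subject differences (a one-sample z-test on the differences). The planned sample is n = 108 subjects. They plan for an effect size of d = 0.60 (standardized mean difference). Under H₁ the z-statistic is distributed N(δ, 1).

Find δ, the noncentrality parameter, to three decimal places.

δ ≈ 6.235

δ = d·√n = 0.60 × √108 = 6.2354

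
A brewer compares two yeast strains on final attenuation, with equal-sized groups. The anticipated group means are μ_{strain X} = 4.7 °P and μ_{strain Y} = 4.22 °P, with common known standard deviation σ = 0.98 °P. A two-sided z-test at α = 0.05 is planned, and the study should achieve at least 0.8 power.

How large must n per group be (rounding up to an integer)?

Standardized effect: d = |μ_{strain X} − μ_{strain Y}| / σ = |4.7 − 4.22| / 0.98 = 0.4898
For power 0.8 need Φ(δ − z_{0.025}) = 0.8, so δ = z_{0.025} + z_{0.20} = 1.960 + 0.842 = 2.802.
(For δ > 0 the lower-tail rejection region contributes negligibly to power, so the one-term inversion is standard.)
δ = d·√(n/2) ⇒ n = 2(δ/d)² = 2 × (2.802 / 0.4898)² = 65.43.
Round up to the next whole unit.

n = 66 per group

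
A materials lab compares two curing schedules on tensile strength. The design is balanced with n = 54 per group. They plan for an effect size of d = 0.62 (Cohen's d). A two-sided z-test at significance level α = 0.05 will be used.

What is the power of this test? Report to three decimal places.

Power ≈ 0.896

Noncentrality parameter: δ = d·√(n/2) = 0.62 × √(54/2) = 3.2216
Critical value for a two-sided test at α = 0.05: z_{α/2} = 1.960.
Power = Φ(δ − 1.960) + Φ(−δ − 1.960) = Φ(1.262) + Φ(-5.182) = 0.8965 + 0.0000 = 0.8965.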